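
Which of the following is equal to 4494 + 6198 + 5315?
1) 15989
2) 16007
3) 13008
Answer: 2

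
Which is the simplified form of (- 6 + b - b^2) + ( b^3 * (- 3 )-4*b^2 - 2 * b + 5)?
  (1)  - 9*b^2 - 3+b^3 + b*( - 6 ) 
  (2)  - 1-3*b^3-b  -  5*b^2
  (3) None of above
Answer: 2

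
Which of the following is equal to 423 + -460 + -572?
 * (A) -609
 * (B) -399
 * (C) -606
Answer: A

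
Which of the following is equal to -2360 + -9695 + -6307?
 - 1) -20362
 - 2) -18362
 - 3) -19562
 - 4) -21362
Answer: 2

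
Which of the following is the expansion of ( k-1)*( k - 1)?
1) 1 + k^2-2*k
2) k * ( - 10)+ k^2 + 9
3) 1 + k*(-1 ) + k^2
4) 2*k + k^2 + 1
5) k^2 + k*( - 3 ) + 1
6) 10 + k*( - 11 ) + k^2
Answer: 1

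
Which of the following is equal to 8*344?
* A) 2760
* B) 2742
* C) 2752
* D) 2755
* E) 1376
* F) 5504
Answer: C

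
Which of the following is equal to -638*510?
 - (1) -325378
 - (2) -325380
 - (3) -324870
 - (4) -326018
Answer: 2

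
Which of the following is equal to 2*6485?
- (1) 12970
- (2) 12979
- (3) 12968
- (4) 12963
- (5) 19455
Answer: 1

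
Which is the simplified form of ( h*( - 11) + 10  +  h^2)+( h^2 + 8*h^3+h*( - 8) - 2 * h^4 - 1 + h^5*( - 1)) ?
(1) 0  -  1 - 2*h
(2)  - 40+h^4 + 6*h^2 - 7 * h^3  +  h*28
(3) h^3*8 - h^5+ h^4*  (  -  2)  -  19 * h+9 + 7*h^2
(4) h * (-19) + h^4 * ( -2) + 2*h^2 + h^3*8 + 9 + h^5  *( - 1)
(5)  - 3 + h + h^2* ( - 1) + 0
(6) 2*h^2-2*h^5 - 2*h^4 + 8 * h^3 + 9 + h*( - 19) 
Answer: 4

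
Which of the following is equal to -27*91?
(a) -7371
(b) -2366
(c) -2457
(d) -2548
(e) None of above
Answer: c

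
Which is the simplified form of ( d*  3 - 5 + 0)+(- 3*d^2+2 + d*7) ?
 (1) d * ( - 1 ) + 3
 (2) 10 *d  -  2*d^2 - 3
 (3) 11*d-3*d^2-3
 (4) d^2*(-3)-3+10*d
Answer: 4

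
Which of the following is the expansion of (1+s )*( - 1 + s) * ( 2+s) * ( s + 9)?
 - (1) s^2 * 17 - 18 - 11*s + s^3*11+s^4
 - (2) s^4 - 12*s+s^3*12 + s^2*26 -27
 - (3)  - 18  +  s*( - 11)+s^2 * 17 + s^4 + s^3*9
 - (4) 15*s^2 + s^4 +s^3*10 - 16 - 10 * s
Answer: 1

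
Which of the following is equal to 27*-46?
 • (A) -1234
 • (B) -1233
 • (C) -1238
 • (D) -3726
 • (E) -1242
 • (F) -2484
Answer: E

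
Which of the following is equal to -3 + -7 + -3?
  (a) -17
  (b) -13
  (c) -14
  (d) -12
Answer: b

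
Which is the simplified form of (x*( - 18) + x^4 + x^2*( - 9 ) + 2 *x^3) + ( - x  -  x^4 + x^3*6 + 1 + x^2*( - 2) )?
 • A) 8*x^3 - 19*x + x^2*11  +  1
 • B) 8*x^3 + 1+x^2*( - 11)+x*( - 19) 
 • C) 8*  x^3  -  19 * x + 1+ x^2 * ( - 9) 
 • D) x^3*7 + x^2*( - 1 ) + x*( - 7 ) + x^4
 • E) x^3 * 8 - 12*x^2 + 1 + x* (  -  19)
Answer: B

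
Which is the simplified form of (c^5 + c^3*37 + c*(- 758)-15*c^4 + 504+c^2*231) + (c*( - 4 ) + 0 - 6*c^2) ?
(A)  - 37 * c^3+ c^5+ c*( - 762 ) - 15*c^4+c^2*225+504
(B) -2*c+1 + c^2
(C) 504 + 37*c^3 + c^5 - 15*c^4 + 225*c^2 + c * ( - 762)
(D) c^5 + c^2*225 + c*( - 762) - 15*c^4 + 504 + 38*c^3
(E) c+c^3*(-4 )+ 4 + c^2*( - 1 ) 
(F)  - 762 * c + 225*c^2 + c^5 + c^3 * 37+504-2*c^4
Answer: C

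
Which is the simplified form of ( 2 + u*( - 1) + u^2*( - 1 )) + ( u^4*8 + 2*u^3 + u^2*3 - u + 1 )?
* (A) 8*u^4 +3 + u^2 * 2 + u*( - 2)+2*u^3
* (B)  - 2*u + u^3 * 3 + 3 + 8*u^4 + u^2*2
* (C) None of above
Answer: A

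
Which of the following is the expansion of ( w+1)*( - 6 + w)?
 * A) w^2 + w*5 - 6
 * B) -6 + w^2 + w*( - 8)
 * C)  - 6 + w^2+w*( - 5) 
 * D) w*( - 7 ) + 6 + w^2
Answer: C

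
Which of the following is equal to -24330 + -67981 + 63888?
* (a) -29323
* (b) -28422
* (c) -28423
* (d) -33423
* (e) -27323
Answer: c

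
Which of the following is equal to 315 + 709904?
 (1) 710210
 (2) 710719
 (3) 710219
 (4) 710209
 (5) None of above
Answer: 3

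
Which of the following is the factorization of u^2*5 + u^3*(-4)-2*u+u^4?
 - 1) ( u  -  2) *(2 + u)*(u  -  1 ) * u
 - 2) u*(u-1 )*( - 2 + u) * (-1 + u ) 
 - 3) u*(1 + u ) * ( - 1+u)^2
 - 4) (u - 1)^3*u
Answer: 2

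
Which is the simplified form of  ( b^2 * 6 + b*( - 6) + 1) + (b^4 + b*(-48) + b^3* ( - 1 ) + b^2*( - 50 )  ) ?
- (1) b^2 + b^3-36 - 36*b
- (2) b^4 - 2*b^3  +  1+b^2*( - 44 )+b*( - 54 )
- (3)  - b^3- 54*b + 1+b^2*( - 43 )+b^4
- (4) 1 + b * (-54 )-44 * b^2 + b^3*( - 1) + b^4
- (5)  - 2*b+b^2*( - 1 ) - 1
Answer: 4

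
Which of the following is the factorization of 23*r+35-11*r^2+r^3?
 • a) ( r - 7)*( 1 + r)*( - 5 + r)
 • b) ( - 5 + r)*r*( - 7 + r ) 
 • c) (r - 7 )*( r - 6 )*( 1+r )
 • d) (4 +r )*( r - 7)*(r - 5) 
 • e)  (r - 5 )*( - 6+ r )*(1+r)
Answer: a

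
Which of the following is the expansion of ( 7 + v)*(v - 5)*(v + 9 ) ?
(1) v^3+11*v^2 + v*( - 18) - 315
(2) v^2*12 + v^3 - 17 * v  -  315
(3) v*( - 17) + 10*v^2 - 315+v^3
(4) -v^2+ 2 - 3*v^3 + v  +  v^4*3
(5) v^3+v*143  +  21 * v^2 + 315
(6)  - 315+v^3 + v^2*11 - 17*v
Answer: 6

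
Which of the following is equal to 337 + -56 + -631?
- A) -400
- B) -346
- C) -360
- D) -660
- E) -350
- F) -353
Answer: E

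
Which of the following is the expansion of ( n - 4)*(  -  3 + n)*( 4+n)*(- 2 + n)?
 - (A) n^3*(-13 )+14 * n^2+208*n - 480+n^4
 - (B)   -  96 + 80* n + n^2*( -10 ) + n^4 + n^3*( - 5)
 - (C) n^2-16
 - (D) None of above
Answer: B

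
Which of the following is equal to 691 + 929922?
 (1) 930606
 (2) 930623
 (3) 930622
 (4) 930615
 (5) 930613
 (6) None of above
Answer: 5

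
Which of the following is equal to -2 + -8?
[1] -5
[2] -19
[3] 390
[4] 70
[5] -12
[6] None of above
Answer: 6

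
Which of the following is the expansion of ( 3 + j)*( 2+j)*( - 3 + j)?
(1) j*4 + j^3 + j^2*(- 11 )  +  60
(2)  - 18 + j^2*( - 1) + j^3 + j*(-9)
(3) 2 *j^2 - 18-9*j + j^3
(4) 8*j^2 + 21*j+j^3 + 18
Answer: 3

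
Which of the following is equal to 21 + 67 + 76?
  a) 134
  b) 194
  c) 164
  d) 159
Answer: c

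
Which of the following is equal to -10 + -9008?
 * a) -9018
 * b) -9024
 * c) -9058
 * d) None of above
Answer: a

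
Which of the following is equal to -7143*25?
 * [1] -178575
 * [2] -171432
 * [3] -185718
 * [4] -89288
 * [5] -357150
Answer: 1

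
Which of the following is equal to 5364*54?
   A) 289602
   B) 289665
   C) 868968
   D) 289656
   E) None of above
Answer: D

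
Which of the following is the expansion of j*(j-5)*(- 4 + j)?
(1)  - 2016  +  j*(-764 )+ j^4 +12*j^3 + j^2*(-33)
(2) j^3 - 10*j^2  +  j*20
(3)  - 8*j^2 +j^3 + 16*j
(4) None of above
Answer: 4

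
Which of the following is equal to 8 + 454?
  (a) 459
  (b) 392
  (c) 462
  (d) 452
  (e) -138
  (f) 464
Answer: c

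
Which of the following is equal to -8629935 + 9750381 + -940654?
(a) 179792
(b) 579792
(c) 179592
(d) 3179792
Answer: a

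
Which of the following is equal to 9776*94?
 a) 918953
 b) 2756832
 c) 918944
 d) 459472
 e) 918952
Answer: c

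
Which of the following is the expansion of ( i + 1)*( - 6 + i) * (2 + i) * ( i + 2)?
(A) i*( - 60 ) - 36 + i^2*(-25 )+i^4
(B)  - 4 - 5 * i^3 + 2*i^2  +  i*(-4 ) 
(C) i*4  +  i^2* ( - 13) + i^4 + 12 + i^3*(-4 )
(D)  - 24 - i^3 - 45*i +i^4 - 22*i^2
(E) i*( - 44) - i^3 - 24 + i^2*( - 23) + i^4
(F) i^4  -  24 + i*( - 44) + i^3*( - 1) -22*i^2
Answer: F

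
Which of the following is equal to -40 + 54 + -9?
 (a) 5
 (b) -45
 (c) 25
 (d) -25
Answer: a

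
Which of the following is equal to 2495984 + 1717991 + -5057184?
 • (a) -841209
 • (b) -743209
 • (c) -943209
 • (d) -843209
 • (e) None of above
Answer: d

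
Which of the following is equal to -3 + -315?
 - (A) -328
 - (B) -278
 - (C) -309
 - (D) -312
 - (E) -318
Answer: E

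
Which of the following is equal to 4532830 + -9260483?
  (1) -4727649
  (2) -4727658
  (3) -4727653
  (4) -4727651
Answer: 3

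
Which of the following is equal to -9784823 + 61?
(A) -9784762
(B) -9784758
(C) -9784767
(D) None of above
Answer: A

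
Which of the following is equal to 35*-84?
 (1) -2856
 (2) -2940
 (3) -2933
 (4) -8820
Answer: 2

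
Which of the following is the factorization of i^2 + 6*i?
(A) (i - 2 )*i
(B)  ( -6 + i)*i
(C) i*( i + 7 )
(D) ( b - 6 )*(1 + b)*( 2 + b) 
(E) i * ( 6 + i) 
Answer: E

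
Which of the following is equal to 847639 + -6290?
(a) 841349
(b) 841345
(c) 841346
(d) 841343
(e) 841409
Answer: a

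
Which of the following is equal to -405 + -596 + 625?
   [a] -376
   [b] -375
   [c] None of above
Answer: a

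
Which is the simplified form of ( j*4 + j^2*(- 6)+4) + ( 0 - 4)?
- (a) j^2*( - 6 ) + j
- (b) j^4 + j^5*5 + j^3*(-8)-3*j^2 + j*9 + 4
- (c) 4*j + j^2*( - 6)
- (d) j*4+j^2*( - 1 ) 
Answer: c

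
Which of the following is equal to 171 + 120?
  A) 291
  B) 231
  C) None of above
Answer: A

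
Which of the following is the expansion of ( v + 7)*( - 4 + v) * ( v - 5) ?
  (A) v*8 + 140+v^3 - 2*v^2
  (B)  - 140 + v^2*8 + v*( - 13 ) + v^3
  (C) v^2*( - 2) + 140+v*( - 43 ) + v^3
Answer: C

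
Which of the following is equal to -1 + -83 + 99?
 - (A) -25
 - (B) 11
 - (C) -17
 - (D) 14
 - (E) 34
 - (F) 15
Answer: F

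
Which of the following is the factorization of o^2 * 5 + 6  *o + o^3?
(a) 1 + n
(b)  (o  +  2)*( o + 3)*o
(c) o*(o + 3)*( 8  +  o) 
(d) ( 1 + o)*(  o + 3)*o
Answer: b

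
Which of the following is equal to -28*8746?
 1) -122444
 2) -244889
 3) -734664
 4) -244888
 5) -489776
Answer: 4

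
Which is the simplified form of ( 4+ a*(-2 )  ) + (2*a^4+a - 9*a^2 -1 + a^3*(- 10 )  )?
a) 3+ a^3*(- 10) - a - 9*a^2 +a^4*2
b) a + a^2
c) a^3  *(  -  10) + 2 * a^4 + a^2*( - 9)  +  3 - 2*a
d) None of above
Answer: a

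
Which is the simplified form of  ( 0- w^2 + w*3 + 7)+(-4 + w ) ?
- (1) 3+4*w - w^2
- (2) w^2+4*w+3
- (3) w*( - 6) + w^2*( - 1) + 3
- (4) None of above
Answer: 1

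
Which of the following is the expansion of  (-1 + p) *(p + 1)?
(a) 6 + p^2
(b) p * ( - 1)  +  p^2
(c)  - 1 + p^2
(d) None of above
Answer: c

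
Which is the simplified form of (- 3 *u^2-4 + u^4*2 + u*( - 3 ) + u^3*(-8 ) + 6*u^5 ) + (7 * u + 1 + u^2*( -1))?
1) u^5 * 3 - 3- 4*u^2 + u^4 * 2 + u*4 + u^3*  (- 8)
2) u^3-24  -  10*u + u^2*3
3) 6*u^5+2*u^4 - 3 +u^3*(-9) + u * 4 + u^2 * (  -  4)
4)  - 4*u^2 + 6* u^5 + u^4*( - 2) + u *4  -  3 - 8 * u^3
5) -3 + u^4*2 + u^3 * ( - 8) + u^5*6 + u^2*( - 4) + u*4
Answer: 5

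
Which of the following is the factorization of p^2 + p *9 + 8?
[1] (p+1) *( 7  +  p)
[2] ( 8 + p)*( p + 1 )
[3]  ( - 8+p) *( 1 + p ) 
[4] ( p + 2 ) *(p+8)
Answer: 2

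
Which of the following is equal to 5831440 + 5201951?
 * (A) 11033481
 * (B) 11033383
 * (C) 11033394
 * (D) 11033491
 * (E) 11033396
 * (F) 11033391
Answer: F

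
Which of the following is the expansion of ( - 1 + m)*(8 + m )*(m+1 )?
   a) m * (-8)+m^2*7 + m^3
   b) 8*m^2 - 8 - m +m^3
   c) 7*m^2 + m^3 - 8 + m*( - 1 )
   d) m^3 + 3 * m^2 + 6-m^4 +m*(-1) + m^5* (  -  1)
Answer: b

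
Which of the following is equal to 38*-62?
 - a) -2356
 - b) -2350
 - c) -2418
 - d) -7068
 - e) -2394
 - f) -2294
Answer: a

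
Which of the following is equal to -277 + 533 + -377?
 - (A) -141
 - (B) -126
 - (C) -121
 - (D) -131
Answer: C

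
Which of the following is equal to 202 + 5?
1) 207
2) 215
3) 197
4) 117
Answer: 1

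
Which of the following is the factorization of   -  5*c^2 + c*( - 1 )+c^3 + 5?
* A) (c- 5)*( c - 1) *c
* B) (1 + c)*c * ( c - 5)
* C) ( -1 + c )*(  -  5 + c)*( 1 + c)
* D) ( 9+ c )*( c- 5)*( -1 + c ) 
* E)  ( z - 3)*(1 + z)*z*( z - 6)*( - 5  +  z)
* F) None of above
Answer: C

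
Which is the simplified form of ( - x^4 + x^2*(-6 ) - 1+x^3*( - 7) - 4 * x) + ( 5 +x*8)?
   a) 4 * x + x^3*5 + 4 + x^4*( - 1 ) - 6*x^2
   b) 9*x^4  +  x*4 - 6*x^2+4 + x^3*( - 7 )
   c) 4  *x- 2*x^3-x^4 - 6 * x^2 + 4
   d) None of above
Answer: d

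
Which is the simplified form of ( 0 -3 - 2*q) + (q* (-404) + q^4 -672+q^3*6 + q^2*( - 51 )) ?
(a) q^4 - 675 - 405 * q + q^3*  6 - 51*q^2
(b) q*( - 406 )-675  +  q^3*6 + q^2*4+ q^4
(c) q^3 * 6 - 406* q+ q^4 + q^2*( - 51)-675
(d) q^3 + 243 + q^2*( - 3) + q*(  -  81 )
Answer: c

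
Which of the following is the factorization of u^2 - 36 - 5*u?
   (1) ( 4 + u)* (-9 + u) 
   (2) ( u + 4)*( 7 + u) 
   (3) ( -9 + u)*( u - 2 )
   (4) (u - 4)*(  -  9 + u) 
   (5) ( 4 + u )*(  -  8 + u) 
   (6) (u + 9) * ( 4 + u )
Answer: 1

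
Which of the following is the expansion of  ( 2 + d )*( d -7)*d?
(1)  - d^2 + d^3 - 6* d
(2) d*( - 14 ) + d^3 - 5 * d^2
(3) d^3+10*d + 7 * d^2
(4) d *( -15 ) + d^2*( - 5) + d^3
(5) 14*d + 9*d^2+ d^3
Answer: 2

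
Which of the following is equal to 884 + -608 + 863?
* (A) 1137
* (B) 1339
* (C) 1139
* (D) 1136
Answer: C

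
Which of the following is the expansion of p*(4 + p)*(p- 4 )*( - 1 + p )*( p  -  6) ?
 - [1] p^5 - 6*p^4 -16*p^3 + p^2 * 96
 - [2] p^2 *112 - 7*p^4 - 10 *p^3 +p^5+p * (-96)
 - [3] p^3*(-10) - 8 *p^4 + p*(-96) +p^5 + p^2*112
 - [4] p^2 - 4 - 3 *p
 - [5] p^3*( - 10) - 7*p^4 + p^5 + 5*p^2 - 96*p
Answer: 2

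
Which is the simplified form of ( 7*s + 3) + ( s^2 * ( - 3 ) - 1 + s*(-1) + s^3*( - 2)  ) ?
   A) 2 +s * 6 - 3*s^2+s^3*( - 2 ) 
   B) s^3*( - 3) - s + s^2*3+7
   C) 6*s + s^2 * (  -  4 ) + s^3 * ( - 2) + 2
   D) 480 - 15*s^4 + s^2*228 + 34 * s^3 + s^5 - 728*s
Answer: A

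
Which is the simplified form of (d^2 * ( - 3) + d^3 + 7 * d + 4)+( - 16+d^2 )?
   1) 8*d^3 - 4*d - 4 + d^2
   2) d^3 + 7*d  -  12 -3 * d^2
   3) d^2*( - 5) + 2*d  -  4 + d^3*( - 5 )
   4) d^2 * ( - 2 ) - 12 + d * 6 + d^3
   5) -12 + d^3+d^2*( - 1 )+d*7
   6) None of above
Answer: 6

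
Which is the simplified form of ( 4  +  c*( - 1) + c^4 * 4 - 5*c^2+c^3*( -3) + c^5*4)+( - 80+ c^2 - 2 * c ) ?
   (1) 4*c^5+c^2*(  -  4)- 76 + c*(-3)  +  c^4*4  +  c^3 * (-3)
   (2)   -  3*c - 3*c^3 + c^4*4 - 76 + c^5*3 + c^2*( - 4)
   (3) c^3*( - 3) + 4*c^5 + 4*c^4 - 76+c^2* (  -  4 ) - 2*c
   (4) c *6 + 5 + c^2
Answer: 1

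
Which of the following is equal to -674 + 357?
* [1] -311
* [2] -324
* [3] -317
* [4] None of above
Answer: 3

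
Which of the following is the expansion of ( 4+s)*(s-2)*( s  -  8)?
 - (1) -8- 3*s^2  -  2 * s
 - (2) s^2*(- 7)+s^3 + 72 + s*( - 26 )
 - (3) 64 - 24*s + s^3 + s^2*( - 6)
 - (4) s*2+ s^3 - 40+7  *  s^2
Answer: 3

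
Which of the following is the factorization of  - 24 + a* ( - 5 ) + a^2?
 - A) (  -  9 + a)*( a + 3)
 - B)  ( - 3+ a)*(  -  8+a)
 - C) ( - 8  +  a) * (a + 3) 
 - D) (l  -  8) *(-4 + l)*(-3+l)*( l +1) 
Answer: C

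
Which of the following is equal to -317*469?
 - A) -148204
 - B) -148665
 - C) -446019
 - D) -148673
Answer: D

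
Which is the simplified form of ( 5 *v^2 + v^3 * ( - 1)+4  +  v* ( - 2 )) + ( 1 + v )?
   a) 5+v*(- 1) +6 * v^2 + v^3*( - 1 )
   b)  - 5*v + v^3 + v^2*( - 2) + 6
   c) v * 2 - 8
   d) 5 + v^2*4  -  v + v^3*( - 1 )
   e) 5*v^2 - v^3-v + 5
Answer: e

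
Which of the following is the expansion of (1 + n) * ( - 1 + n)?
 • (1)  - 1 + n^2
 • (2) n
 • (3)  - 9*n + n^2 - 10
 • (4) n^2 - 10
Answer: 1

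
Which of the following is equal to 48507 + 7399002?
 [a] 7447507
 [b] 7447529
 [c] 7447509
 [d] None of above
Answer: c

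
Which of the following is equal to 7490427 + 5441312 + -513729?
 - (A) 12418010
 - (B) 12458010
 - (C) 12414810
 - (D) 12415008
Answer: A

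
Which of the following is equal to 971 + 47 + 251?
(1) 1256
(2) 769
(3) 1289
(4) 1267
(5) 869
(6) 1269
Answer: 6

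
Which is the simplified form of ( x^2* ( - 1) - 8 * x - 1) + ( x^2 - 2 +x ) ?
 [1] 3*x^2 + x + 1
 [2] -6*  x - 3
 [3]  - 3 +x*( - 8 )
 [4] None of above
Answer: 4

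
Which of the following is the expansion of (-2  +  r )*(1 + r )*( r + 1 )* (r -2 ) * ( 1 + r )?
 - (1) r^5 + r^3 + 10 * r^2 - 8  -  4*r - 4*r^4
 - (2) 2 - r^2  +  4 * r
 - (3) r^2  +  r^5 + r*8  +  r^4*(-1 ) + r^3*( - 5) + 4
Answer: 3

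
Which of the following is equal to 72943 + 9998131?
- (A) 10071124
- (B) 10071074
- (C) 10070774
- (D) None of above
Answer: B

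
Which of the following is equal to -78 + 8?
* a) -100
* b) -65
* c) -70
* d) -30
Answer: c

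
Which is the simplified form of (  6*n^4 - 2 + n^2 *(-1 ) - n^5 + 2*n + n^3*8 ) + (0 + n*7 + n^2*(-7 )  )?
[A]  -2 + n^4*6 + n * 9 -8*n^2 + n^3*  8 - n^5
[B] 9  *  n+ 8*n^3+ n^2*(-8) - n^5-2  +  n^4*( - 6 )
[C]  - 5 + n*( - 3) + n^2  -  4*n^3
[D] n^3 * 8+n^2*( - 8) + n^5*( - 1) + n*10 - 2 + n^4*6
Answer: A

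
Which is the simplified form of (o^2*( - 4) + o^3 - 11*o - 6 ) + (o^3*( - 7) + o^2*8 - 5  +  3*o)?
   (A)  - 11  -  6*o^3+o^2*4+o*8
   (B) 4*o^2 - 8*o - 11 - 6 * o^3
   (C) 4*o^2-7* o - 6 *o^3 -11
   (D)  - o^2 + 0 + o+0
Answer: B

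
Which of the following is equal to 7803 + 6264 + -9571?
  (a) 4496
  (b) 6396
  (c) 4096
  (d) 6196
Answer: a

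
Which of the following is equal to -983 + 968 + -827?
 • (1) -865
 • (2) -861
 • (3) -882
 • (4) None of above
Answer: 4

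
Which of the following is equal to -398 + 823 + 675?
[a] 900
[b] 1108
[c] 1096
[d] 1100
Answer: d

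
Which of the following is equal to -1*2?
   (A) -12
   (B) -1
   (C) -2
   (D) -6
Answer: C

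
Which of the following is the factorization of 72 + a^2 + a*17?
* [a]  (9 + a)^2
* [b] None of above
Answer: b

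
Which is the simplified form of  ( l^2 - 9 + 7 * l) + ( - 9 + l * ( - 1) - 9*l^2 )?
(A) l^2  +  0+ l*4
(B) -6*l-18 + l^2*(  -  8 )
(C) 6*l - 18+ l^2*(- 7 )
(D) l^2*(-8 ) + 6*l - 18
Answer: D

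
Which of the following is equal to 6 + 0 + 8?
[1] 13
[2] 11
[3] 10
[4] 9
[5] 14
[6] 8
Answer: 5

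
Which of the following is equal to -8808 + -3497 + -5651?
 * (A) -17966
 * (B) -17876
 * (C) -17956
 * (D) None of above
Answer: C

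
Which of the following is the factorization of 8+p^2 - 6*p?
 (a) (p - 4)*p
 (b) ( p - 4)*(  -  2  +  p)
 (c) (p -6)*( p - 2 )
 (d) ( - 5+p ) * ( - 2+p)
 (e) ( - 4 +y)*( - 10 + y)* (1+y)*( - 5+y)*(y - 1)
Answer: b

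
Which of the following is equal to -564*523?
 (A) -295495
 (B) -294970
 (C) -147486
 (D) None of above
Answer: D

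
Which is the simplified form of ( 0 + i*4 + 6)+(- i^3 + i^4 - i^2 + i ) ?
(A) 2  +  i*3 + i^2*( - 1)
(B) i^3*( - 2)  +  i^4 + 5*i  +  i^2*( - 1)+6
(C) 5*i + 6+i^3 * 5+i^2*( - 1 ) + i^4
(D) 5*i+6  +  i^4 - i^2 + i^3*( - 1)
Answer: D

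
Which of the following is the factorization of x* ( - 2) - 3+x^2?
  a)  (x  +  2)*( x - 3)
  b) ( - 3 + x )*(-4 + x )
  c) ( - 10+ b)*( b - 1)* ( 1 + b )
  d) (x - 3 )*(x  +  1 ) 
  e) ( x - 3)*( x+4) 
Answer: d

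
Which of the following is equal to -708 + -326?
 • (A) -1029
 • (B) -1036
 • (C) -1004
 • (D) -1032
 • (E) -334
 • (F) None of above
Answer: F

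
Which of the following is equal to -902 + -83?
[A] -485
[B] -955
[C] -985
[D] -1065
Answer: C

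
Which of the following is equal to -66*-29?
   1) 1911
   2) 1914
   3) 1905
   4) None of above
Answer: 2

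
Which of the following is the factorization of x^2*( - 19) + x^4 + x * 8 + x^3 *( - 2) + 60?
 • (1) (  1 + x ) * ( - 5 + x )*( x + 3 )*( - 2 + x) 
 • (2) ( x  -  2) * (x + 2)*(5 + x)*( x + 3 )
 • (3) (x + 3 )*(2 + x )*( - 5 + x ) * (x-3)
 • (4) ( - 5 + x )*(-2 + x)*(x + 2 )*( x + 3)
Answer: 4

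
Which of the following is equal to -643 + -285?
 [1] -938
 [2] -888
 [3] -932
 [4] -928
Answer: 4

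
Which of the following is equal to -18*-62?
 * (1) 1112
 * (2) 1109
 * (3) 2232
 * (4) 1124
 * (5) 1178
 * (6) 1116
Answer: 6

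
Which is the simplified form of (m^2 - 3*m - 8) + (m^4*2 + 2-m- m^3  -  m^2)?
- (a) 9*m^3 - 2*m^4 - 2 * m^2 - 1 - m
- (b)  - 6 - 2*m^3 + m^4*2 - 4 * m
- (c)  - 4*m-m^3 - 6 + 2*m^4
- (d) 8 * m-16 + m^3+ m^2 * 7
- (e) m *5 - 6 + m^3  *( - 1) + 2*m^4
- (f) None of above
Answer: c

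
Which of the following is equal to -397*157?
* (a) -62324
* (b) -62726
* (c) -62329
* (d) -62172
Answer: c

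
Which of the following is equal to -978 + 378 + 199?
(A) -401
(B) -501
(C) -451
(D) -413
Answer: A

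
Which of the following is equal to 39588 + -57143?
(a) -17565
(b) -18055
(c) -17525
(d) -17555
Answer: d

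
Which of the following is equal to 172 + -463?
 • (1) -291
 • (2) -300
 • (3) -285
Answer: 1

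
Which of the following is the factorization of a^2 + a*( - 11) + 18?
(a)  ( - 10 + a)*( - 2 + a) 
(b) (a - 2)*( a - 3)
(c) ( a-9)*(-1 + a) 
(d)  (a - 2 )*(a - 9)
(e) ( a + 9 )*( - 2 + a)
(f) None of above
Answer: d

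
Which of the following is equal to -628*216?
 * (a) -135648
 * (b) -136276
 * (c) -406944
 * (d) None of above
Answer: a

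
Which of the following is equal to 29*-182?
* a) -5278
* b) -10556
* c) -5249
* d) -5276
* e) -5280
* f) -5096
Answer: a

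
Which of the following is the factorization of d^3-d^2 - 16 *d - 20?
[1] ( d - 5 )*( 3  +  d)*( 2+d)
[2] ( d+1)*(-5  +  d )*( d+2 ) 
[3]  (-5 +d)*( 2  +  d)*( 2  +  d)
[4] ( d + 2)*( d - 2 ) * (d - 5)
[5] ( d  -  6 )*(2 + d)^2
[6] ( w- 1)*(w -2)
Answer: 3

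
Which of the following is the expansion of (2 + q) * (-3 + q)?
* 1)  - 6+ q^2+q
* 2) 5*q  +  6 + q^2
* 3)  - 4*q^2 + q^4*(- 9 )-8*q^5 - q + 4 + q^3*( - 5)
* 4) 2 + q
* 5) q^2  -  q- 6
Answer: 5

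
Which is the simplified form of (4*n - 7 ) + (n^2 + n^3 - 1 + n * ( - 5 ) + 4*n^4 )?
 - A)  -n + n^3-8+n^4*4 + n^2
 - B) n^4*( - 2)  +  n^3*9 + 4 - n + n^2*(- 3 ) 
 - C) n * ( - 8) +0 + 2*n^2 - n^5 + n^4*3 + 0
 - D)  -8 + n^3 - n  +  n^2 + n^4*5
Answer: A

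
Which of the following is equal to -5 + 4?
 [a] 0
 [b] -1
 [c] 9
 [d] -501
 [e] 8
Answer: b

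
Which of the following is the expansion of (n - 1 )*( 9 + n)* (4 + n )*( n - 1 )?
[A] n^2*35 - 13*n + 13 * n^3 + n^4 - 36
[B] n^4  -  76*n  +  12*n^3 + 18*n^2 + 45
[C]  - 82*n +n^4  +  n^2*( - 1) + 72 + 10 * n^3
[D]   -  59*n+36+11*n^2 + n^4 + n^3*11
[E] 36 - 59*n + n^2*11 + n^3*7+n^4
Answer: D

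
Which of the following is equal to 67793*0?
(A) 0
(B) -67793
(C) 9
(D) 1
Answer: A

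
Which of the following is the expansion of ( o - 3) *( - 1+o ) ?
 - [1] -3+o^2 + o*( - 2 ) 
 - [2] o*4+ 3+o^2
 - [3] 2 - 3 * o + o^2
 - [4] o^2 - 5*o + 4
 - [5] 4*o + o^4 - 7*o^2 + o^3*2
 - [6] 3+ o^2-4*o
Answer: 6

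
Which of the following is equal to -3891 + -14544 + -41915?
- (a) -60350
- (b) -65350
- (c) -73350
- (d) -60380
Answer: a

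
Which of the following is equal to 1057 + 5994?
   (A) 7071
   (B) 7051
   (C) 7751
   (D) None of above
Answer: B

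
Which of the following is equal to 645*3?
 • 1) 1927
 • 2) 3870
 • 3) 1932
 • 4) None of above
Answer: 4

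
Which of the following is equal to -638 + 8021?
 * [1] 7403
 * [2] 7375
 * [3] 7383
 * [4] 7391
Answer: 3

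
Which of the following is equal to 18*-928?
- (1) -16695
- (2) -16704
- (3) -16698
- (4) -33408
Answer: 2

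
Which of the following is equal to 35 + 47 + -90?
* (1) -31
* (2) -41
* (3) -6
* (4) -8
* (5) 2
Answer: 4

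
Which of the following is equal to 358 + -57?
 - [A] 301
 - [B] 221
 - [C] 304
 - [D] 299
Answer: A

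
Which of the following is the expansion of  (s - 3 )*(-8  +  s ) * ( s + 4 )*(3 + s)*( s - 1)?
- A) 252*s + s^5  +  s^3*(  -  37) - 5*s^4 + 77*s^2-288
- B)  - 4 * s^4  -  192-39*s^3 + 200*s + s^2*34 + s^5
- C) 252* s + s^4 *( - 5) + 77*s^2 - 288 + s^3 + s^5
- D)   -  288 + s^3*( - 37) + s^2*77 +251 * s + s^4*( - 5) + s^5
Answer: A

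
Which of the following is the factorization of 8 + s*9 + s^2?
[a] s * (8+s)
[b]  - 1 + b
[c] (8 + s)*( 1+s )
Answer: c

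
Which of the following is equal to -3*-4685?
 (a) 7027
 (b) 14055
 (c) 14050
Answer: b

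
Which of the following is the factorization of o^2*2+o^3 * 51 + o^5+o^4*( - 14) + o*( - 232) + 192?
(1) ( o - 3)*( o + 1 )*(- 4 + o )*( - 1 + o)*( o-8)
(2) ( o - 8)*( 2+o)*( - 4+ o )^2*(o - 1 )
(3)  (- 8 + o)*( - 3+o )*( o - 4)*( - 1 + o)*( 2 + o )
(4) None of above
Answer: 3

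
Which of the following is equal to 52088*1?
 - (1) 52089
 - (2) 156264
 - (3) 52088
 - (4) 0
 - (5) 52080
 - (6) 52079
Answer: 3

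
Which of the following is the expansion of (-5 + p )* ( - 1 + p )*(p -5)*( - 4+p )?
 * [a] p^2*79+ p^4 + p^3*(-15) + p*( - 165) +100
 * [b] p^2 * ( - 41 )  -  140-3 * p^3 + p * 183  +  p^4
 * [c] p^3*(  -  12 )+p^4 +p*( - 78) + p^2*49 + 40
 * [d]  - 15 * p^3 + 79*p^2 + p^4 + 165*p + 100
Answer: a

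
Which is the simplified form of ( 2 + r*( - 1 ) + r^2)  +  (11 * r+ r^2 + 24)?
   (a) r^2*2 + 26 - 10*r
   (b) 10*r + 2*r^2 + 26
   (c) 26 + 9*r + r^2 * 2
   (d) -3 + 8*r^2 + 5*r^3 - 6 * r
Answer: b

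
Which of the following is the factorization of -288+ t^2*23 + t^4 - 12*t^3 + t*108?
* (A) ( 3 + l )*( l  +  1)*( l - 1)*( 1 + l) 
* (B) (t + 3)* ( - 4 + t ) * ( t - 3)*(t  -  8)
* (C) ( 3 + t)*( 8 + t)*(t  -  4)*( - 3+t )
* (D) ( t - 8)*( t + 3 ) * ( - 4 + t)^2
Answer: B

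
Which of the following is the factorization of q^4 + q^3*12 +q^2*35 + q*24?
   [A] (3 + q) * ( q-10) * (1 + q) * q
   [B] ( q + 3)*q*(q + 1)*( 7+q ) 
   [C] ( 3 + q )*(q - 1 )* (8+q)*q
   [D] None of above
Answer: D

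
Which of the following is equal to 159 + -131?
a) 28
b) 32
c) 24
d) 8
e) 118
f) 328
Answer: a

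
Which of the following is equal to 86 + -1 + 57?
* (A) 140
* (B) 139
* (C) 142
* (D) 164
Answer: C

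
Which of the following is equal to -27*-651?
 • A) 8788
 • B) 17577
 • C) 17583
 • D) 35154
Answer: B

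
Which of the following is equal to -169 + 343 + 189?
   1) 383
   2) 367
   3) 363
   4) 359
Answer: 3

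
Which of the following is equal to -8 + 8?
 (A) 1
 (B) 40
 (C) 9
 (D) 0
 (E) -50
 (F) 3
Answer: D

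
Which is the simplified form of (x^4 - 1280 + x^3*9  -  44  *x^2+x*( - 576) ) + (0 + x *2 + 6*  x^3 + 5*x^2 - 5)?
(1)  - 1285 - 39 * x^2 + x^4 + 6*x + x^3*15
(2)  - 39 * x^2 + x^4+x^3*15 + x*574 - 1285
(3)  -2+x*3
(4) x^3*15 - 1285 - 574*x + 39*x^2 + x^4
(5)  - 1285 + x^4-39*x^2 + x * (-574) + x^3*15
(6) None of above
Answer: 5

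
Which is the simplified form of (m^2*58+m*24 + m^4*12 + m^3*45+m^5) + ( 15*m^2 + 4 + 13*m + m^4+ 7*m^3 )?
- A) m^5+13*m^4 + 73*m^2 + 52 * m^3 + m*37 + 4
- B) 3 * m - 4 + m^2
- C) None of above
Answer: A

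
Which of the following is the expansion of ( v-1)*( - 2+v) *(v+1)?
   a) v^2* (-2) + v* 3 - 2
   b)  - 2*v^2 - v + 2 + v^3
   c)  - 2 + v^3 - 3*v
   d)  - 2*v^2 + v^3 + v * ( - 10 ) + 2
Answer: b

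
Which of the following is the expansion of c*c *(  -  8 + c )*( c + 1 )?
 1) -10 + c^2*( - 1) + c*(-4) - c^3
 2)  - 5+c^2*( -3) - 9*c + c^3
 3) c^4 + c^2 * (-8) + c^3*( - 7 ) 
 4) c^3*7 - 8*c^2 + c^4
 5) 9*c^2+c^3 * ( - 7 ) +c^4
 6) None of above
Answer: 3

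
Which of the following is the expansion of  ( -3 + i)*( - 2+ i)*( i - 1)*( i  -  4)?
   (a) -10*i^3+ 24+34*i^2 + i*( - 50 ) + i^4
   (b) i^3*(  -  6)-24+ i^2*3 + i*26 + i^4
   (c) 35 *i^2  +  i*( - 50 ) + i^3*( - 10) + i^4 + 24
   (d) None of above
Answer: c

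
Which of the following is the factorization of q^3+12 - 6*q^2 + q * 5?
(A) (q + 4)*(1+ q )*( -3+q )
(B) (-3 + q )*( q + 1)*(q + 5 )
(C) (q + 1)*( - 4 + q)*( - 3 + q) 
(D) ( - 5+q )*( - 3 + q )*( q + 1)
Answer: C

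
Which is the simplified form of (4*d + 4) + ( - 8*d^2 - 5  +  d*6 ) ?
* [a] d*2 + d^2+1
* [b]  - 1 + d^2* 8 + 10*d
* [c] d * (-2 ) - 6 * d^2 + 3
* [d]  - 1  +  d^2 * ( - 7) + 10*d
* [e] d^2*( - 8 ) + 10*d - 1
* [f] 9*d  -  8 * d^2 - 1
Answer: e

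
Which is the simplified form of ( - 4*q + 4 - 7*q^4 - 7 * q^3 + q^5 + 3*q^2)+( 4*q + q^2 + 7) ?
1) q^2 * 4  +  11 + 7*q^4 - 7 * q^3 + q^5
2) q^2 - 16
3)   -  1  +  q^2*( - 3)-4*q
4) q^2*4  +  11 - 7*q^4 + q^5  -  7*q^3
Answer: 4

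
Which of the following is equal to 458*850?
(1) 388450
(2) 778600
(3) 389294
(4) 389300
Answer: 4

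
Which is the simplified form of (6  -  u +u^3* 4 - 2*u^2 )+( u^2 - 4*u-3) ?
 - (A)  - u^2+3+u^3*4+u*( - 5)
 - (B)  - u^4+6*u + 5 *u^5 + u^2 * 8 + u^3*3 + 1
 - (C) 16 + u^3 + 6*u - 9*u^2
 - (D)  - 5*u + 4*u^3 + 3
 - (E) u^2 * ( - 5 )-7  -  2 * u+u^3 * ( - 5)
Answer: A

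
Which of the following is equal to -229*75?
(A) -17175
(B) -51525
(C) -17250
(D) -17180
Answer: A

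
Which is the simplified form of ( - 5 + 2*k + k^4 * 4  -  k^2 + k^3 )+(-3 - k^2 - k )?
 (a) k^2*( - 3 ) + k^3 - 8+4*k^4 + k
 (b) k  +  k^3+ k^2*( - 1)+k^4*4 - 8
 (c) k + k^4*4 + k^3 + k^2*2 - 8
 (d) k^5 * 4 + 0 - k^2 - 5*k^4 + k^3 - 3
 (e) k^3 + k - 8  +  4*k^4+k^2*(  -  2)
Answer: e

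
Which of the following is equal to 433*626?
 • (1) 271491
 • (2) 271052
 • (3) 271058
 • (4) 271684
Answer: 3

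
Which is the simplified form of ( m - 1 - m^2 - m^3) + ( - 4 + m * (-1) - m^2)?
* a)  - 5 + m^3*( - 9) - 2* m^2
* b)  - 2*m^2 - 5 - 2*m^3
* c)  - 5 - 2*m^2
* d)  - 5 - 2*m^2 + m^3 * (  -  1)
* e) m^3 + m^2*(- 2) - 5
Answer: d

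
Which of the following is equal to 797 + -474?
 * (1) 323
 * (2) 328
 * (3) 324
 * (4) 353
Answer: 1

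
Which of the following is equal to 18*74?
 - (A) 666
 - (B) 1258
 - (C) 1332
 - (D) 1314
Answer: C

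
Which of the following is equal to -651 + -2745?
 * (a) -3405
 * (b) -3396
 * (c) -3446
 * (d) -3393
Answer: b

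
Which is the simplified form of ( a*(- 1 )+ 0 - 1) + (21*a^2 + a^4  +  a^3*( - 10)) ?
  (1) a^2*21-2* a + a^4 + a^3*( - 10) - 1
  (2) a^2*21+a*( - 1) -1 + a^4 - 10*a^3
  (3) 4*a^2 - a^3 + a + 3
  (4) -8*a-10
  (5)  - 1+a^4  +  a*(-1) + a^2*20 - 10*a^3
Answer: 2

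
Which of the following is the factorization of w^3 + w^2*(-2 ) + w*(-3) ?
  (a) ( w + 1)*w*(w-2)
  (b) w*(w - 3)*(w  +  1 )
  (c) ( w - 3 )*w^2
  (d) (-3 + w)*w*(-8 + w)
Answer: b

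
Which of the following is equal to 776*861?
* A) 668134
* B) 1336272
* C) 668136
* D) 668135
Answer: C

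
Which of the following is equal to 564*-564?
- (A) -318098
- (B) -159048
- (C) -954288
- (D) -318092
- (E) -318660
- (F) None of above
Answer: F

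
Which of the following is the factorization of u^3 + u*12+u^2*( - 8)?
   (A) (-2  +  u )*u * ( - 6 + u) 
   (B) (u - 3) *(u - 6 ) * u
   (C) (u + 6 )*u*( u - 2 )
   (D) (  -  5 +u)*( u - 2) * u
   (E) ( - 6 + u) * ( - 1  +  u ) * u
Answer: A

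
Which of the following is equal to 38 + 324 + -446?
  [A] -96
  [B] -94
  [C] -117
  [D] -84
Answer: D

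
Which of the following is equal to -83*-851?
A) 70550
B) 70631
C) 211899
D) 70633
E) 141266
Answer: D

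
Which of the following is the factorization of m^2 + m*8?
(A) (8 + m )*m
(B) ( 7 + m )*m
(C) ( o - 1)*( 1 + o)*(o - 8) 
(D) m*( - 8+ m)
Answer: A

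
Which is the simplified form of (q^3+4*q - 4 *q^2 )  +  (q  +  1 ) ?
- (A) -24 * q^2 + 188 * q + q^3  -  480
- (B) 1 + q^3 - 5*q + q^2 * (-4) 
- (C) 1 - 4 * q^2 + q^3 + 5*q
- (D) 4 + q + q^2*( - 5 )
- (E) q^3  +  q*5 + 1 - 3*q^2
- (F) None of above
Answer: C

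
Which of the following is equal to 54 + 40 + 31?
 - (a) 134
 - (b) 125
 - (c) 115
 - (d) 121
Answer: b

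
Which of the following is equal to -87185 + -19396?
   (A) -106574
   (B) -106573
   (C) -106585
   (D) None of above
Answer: D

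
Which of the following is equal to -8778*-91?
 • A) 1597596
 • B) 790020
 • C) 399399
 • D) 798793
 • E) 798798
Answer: E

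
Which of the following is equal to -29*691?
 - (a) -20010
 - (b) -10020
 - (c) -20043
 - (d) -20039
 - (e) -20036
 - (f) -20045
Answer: d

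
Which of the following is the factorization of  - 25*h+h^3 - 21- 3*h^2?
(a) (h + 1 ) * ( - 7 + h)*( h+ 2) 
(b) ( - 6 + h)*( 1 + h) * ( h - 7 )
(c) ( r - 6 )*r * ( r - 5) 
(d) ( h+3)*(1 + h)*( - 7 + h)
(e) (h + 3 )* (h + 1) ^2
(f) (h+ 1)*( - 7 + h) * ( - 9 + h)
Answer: d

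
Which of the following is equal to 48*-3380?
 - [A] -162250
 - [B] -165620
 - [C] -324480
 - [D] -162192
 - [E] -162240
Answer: E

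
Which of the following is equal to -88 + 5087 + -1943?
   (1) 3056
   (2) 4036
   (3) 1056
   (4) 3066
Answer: 1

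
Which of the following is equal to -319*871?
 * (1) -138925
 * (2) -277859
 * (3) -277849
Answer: 3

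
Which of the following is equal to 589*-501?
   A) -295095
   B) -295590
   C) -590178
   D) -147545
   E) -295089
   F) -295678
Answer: E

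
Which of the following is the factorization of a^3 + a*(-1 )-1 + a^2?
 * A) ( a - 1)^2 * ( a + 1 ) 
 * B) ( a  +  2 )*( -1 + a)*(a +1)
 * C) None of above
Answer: C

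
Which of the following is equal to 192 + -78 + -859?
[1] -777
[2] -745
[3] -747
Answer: 2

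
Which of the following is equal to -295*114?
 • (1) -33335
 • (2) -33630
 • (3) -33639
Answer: 2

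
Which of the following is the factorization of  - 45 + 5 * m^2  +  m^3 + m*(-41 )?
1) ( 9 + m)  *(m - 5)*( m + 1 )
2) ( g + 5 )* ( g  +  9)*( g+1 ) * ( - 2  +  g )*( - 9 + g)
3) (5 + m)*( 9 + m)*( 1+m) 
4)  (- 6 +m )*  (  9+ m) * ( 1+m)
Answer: 1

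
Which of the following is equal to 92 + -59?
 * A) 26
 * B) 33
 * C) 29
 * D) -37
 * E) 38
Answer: B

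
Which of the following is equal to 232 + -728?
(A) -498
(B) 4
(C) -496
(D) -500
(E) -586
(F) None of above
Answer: C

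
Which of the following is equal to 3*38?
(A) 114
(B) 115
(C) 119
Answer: A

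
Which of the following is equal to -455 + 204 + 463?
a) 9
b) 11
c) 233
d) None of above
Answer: d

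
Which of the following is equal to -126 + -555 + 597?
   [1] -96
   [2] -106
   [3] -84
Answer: 3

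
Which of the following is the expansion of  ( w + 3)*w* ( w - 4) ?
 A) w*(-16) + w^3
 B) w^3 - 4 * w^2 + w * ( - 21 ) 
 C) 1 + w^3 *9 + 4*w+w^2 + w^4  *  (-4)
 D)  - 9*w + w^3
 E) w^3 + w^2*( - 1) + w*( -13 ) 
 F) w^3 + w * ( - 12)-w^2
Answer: F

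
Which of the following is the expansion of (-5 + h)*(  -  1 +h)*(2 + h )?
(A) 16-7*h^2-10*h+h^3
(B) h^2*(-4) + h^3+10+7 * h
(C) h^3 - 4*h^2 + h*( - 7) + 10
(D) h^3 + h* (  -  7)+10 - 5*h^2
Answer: C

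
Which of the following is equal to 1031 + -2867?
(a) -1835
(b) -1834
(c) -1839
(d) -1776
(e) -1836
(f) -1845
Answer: e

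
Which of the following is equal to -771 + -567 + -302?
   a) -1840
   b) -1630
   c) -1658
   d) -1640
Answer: d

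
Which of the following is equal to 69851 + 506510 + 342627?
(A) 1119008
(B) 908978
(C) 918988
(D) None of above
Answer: C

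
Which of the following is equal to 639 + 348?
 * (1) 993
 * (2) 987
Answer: 2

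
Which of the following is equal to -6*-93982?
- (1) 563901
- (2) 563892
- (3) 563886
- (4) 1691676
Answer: 2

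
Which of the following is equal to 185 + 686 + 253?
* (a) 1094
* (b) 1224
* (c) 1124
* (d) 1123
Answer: c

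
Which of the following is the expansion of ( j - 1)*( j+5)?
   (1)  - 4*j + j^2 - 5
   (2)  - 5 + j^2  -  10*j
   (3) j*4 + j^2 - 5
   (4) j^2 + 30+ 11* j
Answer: 3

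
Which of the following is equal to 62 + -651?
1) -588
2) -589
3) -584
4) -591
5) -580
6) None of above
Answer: 2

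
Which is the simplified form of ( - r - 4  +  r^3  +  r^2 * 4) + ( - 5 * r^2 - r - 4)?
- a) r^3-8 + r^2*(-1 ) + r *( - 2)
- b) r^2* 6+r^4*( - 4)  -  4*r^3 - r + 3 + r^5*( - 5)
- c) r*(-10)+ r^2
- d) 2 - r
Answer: a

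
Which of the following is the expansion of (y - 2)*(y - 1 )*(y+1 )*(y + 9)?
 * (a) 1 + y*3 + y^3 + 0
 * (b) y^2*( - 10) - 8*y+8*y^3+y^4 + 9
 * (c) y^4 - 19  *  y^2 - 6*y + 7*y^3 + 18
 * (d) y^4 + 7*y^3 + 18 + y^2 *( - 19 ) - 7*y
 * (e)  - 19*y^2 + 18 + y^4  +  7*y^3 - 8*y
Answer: d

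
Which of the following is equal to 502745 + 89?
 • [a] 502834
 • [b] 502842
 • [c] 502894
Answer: a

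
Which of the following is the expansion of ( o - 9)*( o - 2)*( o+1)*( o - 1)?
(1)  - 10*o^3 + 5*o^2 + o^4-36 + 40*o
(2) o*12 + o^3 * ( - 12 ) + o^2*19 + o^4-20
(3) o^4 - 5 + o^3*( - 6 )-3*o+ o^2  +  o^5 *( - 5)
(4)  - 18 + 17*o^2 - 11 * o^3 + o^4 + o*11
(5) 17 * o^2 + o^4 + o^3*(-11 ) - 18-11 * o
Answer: 4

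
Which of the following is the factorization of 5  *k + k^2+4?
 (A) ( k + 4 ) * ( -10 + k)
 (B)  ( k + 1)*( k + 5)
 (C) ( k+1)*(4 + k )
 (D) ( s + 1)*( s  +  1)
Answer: C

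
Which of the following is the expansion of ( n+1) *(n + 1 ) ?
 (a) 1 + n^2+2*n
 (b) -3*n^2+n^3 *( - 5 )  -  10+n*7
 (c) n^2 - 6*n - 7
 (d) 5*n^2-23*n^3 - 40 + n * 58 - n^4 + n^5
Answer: a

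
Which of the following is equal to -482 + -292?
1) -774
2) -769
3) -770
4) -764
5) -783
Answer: 1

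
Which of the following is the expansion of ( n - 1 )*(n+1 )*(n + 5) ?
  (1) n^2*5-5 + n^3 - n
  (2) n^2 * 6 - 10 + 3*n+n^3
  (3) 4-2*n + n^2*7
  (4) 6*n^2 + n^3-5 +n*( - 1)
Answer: 1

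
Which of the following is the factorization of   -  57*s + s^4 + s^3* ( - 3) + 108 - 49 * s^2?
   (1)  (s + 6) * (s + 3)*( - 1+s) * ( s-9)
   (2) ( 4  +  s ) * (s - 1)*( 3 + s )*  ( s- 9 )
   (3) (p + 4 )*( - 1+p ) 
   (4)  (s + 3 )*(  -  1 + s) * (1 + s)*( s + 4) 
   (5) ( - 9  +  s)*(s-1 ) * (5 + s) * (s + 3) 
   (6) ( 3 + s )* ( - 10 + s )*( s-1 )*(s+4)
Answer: 2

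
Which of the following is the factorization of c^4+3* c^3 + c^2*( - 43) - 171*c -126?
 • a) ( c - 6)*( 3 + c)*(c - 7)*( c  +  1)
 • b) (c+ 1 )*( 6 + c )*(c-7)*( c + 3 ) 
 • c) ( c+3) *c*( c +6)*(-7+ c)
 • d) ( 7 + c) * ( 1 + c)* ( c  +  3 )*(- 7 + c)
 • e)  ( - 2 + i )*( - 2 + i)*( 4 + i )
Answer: b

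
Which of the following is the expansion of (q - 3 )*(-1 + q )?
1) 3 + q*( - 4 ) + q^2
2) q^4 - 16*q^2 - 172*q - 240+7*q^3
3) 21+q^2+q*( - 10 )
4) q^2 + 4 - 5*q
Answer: 1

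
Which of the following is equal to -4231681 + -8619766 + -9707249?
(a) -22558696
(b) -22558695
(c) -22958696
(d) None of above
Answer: a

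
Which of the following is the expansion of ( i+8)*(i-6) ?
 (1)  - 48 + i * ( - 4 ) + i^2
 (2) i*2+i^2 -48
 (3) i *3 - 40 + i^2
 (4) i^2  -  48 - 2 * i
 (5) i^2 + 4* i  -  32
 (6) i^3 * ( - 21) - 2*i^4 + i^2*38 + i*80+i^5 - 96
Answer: 2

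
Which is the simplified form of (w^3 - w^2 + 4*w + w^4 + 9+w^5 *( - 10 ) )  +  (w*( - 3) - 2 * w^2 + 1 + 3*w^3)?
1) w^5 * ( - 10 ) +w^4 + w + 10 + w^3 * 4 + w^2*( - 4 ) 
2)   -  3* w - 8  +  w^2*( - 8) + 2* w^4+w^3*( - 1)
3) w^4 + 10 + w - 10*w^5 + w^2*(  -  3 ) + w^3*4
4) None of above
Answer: 3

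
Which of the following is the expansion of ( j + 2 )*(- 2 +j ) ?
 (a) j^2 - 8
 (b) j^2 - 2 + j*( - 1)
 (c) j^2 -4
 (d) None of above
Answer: c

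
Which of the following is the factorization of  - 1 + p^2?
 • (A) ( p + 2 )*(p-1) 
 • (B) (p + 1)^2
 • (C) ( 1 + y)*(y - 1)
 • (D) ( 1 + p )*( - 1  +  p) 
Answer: D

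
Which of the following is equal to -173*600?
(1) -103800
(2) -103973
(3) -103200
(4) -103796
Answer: 1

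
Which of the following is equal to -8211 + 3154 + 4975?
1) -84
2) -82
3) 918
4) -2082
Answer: 2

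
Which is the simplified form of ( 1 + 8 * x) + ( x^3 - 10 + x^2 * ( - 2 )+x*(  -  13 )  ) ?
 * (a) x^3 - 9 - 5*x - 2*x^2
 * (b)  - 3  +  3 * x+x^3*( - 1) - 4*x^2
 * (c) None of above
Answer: a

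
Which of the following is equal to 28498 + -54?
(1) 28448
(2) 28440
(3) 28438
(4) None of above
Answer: 4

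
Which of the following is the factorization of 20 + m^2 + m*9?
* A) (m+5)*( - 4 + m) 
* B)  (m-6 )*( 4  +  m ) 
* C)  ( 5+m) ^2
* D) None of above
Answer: D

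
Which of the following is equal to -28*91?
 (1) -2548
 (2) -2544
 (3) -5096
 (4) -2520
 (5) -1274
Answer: 1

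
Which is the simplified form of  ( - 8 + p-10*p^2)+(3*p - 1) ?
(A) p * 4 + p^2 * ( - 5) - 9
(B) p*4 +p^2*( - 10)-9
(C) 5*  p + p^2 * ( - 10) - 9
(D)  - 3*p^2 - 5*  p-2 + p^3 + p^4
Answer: B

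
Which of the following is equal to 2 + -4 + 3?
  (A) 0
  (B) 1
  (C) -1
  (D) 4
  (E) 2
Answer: B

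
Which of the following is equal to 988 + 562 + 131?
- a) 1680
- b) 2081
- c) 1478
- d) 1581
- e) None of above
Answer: e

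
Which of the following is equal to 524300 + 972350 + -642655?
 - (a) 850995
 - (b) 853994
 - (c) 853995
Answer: c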